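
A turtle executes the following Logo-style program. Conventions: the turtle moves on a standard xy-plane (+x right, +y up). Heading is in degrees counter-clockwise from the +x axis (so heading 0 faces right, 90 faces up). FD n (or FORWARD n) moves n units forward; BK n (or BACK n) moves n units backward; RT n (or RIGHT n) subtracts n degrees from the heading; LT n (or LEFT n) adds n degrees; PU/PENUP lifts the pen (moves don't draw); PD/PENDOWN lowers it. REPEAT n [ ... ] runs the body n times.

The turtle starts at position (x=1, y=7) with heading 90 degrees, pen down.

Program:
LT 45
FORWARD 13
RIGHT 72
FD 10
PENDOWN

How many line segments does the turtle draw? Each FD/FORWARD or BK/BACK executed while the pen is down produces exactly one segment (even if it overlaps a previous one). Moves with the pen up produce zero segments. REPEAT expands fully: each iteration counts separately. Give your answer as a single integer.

Answer: 2

Derivation:
Executing turtle program step by step:
Start: pos=(1,7), heading=90, pen down
LT 45: heading 90 -> 135
FD 13: (1,7) -> (-8.192,16.192) [heading=135, draw]
RT 72: heading 135 -> 63
FD 10: (-8.192,16.192) -> (-3.652,25.102) [heading=63, draw]
PD: pen down
Final: pos=(-3.652,25.102), heading=63, 2 segment(s) drawn
Segments drawn: 2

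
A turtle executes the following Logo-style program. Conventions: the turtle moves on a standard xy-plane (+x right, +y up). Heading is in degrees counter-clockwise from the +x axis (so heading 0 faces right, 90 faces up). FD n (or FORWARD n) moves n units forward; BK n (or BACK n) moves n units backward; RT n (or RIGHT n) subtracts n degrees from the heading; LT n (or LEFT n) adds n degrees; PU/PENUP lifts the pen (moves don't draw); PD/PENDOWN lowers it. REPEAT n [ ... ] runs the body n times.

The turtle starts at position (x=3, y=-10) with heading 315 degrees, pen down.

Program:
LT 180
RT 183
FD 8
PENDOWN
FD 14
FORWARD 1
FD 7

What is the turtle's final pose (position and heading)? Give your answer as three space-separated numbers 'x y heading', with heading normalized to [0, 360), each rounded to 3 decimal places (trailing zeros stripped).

Answer: 23.074 -32.294 312

Derivation:
Executing turtle program step by step:
Start: pos=(3,-10), heading=315, pen down
LT 180: heading 315 -> 135
RT 183: heading 135 -> 312
FD 8: (3,-10) -> (8.353,-15.945) [heading=312, draw]
PD: pen down
FD 14: (8.353,-15.945) -> (17.721,-26.349) [heading=312, draw]
FD 1: (17.721,-26.349) -> (18.39,-27.092) [heading=312, draw]
FD 7: (18.39,-27.092) -> (23.074,-32.294) [heading=312, draw]
Final: pos=(23.074,-32.294), heading=312, 4 segment(s) drawn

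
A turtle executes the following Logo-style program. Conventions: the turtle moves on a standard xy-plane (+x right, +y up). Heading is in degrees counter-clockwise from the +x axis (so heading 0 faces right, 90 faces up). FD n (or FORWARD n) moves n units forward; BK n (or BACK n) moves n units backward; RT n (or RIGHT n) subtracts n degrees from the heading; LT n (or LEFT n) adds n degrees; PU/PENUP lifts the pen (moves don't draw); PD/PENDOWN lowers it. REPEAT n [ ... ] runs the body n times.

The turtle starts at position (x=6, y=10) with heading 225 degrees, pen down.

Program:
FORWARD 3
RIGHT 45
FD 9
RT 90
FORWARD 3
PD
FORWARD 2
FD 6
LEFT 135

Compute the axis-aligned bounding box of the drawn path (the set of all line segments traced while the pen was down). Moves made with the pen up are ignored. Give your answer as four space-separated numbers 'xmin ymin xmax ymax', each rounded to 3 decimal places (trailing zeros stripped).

Answer: -5.121 7.879 6 18.879

Derivation:
Executing turtle program step by step:
Start: pos=(6,10), heading=225, pen down
FD 3: (6,10) -> (3.879,7.879) [heading=225, draw]
RT 45: heading 225 -> 180
FD 9: (3.879,7.879) -> (-5.121,7.879) [heading=180, draw]
RT 90: heading 180 -> 90
FD 3: (-5.121,7.879) -> (-5.121,10.879) [heading=90, draw]
PD: pen down
FD 2: (-5.121,10.879) -> (-5.121,12.879) [heading=90, draw]
FD 6: (-5.121,12.879) -> (-5.121,18.879) [heading=90, draw]
LT 135: heading 90 -> 225
Final: pos=(-5.121,18.879), heading=225, 5 segment(s) drawn

Segment endpoints: x in {-5.121, 3.879, 6}, y in {7.879, 7.879, 10, 10.879, 12.879, 18.879}
xmin=-5.121, ymin=7.879, xmax=6, ymax=18.879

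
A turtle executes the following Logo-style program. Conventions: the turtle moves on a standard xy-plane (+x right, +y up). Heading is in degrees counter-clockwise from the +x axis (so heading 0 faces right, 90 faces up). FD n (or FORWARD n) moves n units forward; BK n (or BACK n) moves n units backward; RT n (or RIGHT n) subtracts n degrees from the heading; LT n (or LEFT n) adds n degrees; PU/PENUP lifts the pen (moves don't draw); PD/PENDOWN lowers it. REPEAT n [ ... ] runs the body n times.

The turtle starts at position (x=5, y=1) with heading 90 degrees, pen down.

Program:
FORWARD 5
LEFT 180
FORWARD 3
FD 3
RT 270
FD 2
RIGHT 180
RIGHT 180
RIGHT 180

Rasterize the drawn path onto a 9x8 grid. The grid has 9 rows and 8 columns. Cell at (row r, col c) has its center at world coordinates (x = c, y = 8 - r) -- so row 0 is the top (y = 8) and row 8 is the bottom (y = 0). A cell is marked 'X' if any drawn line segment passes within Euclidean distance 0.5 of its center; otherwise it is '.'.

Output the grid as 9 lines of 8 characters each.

Answer: ........
........
.....X..
.....X..
.....X..
.....X..
.....X..
.....X..
.....XXX

Derivation:
Segment 0: (5,1) -> (5,6)
Segment 1: (5,6) -> (5,3)
Segment 2: (5,3) -> (5,0)
Segment 3: (5,0) -> (7,0)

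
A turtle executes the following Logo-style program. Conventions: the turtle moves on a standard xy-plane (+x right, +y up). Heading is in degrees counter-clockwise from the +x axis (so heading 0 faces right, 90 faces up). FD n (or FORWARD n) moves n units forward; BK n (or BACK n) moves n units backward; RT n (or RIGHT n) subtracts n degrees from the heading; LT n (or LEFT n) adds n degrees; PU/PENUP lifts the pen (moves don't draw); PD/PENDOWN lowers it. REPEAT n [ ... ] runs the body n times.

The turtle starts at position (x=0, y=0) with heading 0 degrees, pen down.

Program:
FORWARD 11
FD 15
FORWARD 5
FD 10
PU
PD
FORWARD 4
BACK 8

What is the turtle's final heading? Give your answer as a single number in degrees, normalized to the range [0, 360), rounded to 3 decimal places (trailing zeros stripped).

Executing turtle program step by step:
Start: pos=(0,0), heading=0, pen down
FD 11: (0,0) -> (11,0) [heading=0, draw]
FD 15: (11,0) -> (26,0) [heading=0, draw]
FD 5: (26,0) -> (31,0) [heading=0, draw]
FD 10: (31,0) -> (41,0) [heading=0, draw]
PU: pen up
PD: pen down
FD 4: (41,0) -> (45,0) [heading=0, draw]
BK 8: (45,0) -> (37,0) [heading=0, draw]
Final: pos=(37,0), heading=0, 6 segment(s) drawn

Answer: 0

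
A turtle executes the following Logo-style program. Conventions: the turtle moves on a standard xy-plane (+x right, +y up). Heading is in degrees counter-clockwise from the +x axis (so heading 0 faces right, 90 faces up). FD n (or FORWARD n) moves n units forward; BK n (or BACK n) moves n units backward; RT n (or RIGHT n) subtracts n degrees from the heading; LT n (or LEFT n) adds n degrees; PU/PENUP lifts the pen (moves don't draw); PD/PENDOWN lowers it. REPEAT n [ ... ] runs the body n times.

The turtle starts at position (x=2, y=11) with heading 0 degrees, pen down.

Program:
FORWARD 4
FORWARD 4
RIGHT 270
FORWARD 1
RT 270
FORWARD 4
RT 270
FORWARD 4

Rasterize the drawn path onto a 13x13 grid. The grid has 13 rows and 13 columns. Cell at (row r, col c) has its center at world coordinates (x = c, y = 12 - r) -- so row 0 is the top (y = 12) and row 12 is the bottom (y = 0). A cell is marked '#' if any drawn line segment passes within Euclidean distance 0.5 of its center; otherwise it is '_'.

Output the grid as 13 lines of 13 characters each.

Segment 0: (2,11) -> (6,11)
Segment 1: (6,11) -> (10,11)
Segment 2: (10,11) -> (10,12)
Segment 3: (10,12) -> (6,12)
Segment 4: (6,12) -> (6,8)

Answer: ______#####__
__#########__
______#______
______#______
______#______
_____________
_____________
_____________
_____________
_____________
_____________
_____________
_____________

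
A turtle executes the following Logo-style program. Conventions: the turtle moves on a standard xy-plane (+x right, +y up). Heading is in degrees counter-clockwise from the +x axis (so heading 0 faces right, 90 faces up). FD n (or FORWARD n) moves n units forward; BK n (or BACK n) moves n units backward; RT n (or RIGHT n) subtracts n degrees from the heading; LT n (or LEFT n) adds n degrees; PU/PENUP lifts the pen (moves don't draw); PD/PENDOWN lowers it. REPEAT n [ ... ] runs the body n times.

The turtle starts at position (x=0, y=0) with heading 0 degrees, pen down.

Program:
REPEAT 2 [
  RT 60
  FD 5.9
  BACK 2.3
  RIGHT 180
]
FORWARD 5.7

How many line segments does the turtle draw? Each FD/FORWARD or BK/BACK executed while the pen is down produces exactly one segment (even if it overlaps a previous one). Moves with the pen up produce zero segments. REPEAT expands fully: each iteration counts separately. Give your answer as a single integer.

Executing turtle program step by step:
Start: pos=(0,0), heading=0, pen down
REPEAT 2 [
  -- iteration 1/2 --
  RT 60: heading 0 -> 300
  FD 5.9: (0,0) -> (2.95,-5.11) [heading=300, draw]
  BK 2.3: (2.95,-5.11) -> (1.8,-3.118) [heading=300, draw]
  RT 180: heading 300 -> 120
  -- iteration 2/2 --
  RT 60: heading 120 -> 60
  FD 5.9: (1.8,-3.118) -> (4.75,1.992) [heading=60, draw]
  BK 2.3: (4.75,1.992) -> (3.6,0) [heading=60, draw]
  RT 180: heading 60 -> 240
]
FD 5.7: (3.6,0) -> (0.75,-4.936) [heading=240, draw]
Final: pos=(0.75,-4.936), heading=240, 5 segment(s) drawn
Segments drawn: 5

Answer: 5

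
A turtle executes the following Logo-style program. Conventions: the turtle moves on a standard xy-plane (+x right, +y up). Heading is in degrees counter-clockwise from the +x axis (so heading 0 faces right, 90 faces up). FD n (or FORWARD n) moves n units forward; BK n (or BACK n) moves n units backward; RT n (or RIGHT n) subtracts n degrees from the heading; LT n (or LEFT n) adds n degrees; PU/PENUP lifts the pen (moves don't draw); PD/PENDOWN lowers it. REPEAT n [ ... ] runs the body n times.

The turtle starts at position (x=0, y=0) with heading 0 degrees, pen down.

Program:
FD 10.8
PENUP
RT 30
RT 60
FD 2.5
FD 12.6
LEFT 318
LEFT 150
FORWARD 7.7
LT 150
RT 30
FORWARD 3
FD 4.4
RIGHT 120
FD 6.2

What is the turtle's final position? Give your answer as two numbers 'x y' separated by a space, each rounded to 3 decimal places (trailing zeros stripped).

Answer: 18.52 -5.853

Derivation:
Executing turtle program step by step:
Start: pos=(0,0), heading=0, pen down
FD 10.8: (0,0) -> (10.8,0) [heading=0, draw]
PU: pen up
RT 30: heading 0 -> 330
RT 60: heading 330 -> 270
FD 2.5: (10.8,0) -> (10.8,-2.5) [heading=270, move]
FD 12.6: (10.8,-2.5) -> (10.8,-15.1) [heading=270, move]
LT 318: heading 270 -> 228
LT 150: heading 228 -> 18
FD 7.7: (10.8,-15.1) -> (18.123,-12.721) [heading=18, move]
LT 150: heading 18 -> 168
RT 30: heading 168 -> 138
FD 3: (18.123,-12.721) -> (15.894,-10.713) [heading=138, move]
FD 4.4: (15.894,-10.713) -> (12.624,-7.769) [heading=138, move]
RT 120: heading 138 -> 18
FD 6.2: (12.624,-7.769) -> (18.52,-5.853) [heading=18, move]
Final: pos=(18.52,-5.853), heading=18, 1 segment(s) drawn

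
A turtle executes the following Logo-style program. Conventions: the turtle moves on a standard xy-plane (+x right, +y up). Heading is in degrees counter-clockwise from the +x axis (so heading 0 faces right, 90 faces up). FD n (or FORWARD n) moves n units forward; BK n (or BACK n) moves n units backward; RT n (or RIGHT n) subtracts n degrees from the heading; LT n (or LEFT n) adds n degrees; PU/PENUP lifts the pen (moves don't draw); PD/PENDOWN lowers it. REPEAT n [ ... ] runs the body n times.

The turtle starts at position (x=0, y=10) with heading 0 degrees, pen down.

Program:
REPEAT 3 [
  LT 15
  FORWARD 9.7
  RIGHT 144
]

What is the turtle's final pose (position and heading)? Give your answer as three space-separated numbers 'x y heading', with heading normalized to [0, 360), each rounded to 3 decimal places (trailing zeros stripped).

Executing turtle program step by step:
Start: pos=(0,10), heading=0, pen down
REPEAT 3 [
  -- iteration 1/3 --
  LT 15: heading 0 -> 15
  FD 9.7: (0,10) -> (9.369,12.511) [heading=15, draw]
  RT 144: heading 15 -> 231
  -- iteration 2/3 --
  LT 15: heading 231 -> 246
  FD 9.7: (9.369,12.511) -> (5.424,3.649) [heading=246, draw]
  RT 144: heading 246 -> 102
  -- iteration 3/3 --
  LT 15: heading 102 -> 117
  FD 9.7: (5.424,3.649) -> (1.02,12.292) [heading=117, draw]
  RT 144: heading 117 -> 333
]
Final: pos=(1.02,12.292), heading=333, 3 segment(s) drawn

Answer: 1.02 12.292 333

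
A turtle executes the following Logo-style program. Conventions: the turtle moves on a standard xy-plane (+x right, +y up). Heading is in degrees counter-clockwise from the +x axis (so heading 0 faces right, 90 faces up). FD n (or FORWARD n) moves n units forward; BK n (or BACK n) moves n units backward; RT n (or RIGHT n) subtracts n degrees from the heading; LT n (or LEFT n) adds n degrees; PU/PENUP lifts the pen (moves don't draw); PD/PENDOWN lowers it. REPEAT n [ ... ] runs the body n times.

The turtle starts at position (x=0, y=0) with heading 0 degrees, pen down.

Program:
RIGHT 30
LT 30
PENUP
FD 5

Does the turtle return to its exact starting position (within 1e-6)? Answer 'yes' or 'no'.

Answer: no

Derivation:
Executing turtle program step by step:
Start: pos=(0,0), heading=0, pen down
RT 30: heading 0 -> 330
LT 30: heading 330 -> 0
PU: pen up
FD 5: (0,0) -> (5,0) [heading=0, move]
Final: pos=(5,0), heading=0, 0 segment(s) drawn

Start position: (0, 0)
Final position: (5, 0)
Distance = 5; >= 1e-6 -> NOT closed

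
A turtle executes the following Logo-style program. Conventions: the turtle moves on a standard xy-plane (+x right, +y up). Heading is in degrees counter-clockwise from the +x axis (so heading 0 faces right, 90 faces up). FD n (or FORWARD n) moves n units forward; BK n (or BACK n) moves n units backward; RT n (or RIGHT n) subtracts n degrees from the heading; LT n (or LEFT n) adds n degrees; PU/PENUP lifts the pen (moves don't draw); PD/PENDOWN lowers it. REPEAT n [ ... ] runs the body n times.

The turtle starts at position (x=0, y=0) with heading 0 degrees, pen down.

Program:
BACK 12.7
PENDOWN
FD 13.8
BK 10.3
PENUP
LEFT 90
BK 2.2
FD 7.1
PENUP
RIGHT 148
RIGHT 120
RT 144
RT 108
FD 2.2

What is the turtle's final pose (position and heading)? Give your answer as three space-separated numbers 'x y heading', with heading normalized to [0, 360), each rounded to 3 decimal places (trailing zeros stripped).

Executing turtle program step by step:
Start: pos=(0,0), heading=0, pen down
BK 12.7: (0,0) -> (-12.7,0) [heading=0, draw]
PD: pen down
FD 13.8: (-12.7,0) -> (1.1,0) [heading=0, draw]
BK 10.3: (1.1,0) -> (-9.2,0) [heading=0, draw]
PU: pen up
LT 90: heading 0 -> 90
BK 2.2: (-9.2,0) -> (-9.2,-2.2) [heading=90, move]
FD 7.1: (-9.2,-2.2) -> (-9.2,4.9) [heading=90, move]
PU: pen up
RT 148: heading 90 -> 302
RT 120: heading 302 -> 182
RT 144: heading 182 -> 38
RT 108: heading 38 -> 290
FD 2.2: (-9.2,4.9) -> (-8.448,2.833) [heading=290, move]
Final: pos=(-8.448,2.833), heading=290, 3 segment(s) drawn

Answer: -8.448 2.833 290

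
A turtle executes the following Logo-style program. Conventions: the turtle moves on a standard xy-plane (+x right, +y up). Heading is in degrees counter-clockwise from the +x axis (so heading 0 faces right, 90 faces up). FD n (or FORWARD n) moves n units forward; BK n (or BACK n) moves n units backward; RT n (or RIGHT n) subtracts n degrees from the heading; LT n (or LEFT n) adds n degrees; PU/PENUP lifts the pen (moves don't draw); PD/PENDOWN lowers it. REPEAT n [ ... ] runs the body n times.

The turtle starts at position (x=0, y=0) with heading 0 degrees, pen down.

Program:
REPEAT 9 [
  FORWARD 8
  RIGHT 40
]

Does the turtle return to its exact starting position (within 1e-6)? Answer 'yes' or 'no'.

Executing turtle program step by step:
Start: pos=(0,0), heading=0, pen down
REPEAT 9 [
  -- iteration 1/9 --
  FD 8: (0,0) -> (8,0) [heading=0, draw]
  RT 40: heading 0 -> 320
  -- iteration 2/9 --
  FD 8: (8,0) -> (14.128,-5.142) [heading=320, draw]
  RT 40: heading 320 -> 280
  -- iteration 3/9 --
  FD 8: (14.128,-5.142) -> (15.518,-13.021) [heading=280, draw]
  RT 40: heading 280 -> 240
  -- iteration 4/9 --
  FD 8: (15.518,-13.021) -> (11.518,-19.949) [heading=240, draw]
  RT 40: heading 240 -> 200
  -- iteration 5/9 --
  FD 8: (11.518,-19.949) -> (4,-22.685) [heading=200, draw]
  RT 40: heading 200 -> 160
  -- iteration 6/9 --
  FD 8: (4,-22.685) -> (-3.518,-19.949) [heading=160, draw]
  RT 40: heading 160 -> 120
  -- iteration 7/9 --
  FD 8: (-3.518,-19.949) -> (-7.518,-13.021) [heading=120, draw]
  RT 40: heading 120 -> 80
  -- iteration 8/9 --
  FD 8: (-7.518,-13.021) -> (-6.128,-5.142) [heading=80, draw]
  RT 40: heading 80 -> 40
  -- iteration 9/9 --
  FD 8: (-6.128,-5.142) -> (0,0) [heading=40, draw]
  RT 40: heading 40 -> 0
]
Final: pos=(0,0), heading=0, 9 segment(s) drawn

Start position: (0, 0)
Final position: (0, 0)
Distance = 0; < 1e-6 -> CLOSED

Answer: yes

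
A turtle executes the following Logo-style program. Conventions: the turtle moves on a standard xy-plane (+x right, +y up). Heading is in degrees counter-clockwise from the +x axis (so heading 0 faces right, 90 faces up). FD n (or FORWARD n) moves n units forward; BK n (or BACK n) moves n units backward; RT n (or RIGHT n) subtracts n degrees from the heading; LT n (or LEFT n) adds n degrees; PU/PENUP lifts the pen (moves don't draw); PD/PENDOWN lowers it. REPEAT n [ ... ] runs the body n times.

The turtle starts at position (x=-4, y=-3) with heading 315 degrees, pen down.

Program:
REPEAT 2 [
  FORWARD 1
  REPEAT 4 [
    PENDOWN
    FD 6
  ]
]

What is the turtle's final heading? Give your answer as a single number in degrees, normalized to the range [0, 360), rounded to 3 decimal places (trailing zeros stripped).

Executing turtle program step by step:
Start: pos=(-4,-3), heading=315, pen down
REPEAT 2 [
  -- iteration 1/2 --
  FD 1: (-4,-3) -> (-3.293,-3.707) [heading=315, draw]
  REPEAT 4 [
    -- iteration 1/4 --
    PD: pen down
    FD 6: (-3.293,-3.707) -> (0.95,-7.95) [heading=315, draw]
    -- iteration 2/4 --
    PD: pen down
    FD 6: (0.95,-7.95) -> (5.192,-12.192) [heading=315, draw]
    -- iteration 3/4 --
    PD: pen down
    FD 6: (5.192,-12.192) -> (9.435,-16.435) [heading=315, draw]
    -- iteration 4/4 --
    PD: pen down
    FD 6: (9.435,-16.435) -> (13.678,-20.678) [heading=315, draw]
  ]
  -- iteration 2/2 --
  FD 1: (13.678,-20.678) -> (14.385,-21.385) [heading=315, draw]
  REPEAT 4 [
    -- iteration 1/4 --
    PD: pen down
    FD 6: (14.385,-21.385) -> (18.627,-25.627) [heading=315, draw]
    -- iteration 2/4 --
    PD: pen down
    FD 6: (18.627,-25.627) -> (22.87,-29.87) [heading=315, draw]
    -- iteration 3/4 --
    PD: pen down
    FD 6: (22.87,-29.87) -> (27.113,-34.113) [heading=315, draw]
    -- iteration 4/4 --
    PD: pen down
    FD 6: (27.113,-34.113) -> (31.355,-38.355) [heading=315, draw]
  ]
]
Final: pos=(31.355,-38.355), heading=315, 10 segment(s) drawn

Answer: 315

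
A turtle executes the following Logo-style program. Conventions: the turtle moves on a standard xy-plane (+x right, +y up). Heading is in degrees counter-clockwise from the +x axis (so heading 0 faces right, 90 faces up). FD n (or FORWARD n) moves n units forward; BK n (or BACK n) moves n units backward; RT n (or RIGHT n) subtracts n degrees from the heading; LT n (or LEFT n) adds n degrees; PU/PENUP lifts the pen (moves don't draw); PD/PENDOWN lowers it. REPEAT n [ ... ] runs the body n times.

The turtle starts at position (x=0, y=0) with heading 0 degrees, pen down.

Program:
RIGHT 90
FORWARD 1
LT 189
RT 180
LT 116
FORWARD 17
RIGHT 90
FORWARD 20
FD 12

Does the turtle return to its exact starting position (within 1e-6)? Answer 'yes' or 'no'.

Answer: no

Derivation:
Executing turtle program step by step:
Start: pos=(0,0), heading=0, pen down
RT 90: heading 0 -> 270
FD 1: (0,0) -> (0,-1) [heading=270, draw]
LT 189: heading 270 -> 99
RT 180: heading 99 -> 279
LT 116: heading 279 -> 35
FD 17: (0,-1) -> (13.926,8.751) [heading=35, draw]
RT 90: heading 35 -> 305
FD 20: (13.926,8.751) -> (25.397,-7.632) [heading=305, draw]
FD 12: (25.397,-7.632) -> (32.28,-17.462) [heading=305, draw]
Final: pos=(32.28,-17.462), heading=305, 4 segment(s) drawn

Start position: (0, 0)
Final position: (32.28, -17.462)
Distance = 36.7; >= 1e-6 -> NOT closed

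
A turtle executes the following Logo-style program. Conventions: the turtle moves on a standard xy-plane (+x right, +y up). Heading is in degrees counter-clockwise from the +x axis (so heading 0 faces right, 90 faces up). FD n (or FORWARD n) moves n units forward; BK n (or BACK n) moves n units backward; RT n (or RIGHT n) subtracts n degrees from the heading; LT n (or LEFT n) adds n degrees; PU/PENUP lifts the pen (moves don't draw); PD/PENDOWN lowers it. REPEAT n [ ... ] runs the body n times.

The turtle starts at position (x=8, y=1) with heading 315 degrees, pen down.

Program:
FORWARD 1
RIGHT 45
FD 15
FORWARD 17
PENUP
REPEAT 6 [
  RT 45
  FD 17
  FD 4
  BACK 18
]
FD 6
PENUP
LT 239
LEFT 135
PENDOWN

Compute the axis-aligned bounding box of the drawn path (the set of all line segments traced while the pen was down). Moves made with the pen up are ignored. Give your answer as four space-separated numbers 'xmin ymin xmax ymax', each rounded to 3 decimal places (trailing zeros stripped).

Executing turtle program step by step:
Start: pos=(8,1), heading=315, pen down
FD 1: (8,1) -> (8.707,0.293) [heading=315, draw]
RT 45: heading 315 -> 270
FD 15: (8.707,0.293) -> (8.707,-14.707) [heading=270, draw]
FD 17: (8.707,-14.707) -> (8.707,-31.707) [heading=270, draw]
PU: pen up
REPEAT 6 [
  -- iteration 1/6 --
  RT 45: heading 270 -> 225
  FD 17: (8.707,-31.707) -> (-3.314,-43.728) [heading=225, move]
  FD 4: (-3.314,-43.728) -> (-6.142,-46.556) [heading=225, move]
  BK 18: (-6.142,-46.556) -> (6.586,-33.828) [heading=225, move]
  -- iteration 2/6 --
  RT 45: heading 225 -> 180
  FD 17: (6.586,-33.828) -> (-10.414,-33.828) [heading=180, move]
  FD 4: (-10.414,-33.828) -> (-14.414,-33.828) [heading=180, move]
  BK 18: (-14.414,-33.828) -> (3.586,-33.828) [heading=180, move]
  -- iteration 3/6 --
  RT 45: heading 180 -> 135
  FD 17: (3.586,-33.828) -> (-8.435,-21.808) [heading=135, move]
  FD 4: (-8.435,-21.808) -> (-11.263,-18.979) [heading=135, move]
  BK 18: (-11.263,-18.979) -> (1.464,-31.707) [heading=135, move]
  -- iteration 4/6 --
  RT 45: heading 135 -> 90
  FD 17: (1.464,-31.707) -> (1.464,-14.707) [heading=90, move]
  FD 4: (1.464,-14.707) -> (1.464,-10.707) [heading=90, move]
  BK 18: (1.464,-10.707) -> (1.464,-28.707) [heading=90, move]
  -- iteration 5/6 --
  RT 45: heading 90 -> 45
  FD 17: (1.464,-28.707) -> (13.485,-16.686) [heading=45, move]
  FD 4: (13.485,-16.686) -> (16.314,-13.858) [heading=45, move]
  BK 18: (16.314,-13.858) -> (3.586,-26.586) [heading=45, move]
  -- iteration 6/6 --
  RT 45: heading 45 -> 0
  FD 17: (3.586,-26.586) -> (20.586,-26.586) [heading=0, move]
  FD 4: (20.586,-26.586) -> (24.586,-26.586) [heading=0, move]
  BK 18: (24.586,-26.586) -> (6.586,-26.586) [heading=0, move]
]
FD 6: (6.586,-26.586) -> (12.586,-26.586) [heading=0, move]
PU: pen up
LT 239: heading 0 -> 239
LT 135: heading 239 -> 14
PD: pen down
Final: pos=(12.586,-26.586), heading=14, 3 segment(s) drawn

Segment endpoints: x in {8, 8.707, 8.707, 8.707}, y in {-31.707, -14.707, 0.293, 1}
xmin=8, ymin=-31.707, xmax=8.707, ymax=1

Answer: 8 -31.707 8.707 1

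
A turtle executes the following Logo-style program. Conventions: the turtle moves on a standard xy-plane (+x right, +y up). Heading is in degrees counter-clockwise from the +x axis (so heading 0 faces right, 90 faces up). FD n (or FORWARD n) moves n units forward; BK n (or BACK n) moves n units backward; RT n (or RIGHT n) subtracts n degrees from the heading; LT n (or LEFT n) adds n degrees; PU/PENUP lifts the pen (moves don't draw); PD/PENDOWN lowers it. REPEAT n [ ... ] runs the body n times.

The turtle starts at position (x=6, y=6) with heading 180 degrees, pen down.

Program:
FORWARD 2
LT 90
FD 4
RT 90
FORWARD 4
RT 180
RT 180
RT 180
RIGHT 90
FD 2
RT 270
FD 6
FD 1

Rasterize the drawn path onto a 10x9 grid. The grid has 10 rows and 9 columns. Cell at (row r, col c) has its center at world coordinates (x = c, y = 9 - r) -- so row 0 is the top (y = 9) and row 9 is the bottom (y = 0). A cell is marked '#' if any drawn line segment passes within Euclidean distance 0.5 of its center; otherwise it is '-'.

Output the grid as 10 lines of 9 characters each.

Answer: ---------
---------
---------
----###--
----#----
----#----
----#----
#####----
#--------
########-

Derivation:
Segment 0: (6,6) -> (4,6)
Segment 1: (4,6) -> (4,2)
Segment 2: (4,2) -> (-0,2)
Segment 3: (-0,2) -> (-0,0)
Segment 4: (-0,0) -> (6,0)
Segment 5: (6,0) -> (7,0)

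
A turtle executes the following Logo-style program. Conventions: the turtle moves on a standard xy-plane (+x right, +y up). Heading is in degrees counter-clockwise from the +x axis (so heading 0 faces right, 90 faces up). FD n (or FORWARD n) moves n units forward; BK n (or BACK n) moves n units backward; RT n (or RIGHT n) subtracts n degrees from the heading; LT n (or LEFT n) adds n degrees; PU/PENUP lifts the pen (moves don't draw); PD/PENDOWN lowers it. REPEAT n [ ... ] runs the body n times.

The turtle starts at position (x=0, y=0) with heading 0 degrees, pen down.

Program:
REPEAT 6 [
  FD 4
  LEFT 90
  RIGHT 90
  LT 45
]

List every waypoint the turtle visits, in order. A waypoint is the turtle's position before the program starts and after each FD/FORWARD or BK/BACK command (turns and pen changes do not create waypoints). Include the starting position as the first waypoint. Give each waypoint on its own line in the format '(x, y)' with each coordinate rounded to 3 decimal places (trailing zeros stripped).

Answer: (0, 0)
(4, 0)
(6.828, 2.828)
(6.828, 6.828)
(4, 9.657)
(0, 9.657)
(-2.828, 6.828)

Derivation:
Executing turtle program step by step:
Start: pos=(0,0), heading=0, pen down
REPEAT 6 [
  -- iteration 1/6 --
  FD 4: (0,0) -> (4,0) [heading=0, draw]
  LT 90: heading 0 -> 90
  RT 90: heading 90 -> 0
  LT 45: heading 0 -> 45
  -- iteration 2/6 --
  FD 4: (4,0) -> (6.828,2.828) [heading=45, draw]
  LT 90: heading 45 -> 135
  RT 90: heading 135 -> 45
  LT 45: heading 45 -> 90
  -- iteration 3/6 --
  FD 4: (6.828,2.828) -> (6.828,6.828) [heading=90, draw]
  LT 90: heading 90 -> 180
  RT 90: heading 180 -> 90
  LT 45: heading 90 -> 135
  -- iteration 4/6 --
  FD 4: (6.828,6.828) -> (4,9.657) [heading=135, draw]
  LT 90: heading 135 -> 225
  RT 90: heading 225 -> 135
  LT 45: heading 135 -> 180
  -- iteration 5/6 --
  FD 4: (4,9.657) -> (0,9.657) [heading=180, draw]
  LT 90: heading 180 -> 270
  RT 90: heading 270 -> 180
  LT 45: heading 180 -> 225
  -- iteration 6/6 --
  FD 4: (0,9.657) -> (-2.828,6.828) [heading=225, draw]
  LT 90: heading 225 -> 315
  RT 90: heading 315 -> 225
  LT 45: heading 225 -> 270
]
Final: pos=(-2.828,6.828), heading=270, 6 segment(s) drawn
Waypoints (7 total):
(0, 0)
(4, 0)
(6.828, 2.828)
(6.828, 6.828)
(4, 9.657)
(0, 9.657)
(-2.828, 6.828)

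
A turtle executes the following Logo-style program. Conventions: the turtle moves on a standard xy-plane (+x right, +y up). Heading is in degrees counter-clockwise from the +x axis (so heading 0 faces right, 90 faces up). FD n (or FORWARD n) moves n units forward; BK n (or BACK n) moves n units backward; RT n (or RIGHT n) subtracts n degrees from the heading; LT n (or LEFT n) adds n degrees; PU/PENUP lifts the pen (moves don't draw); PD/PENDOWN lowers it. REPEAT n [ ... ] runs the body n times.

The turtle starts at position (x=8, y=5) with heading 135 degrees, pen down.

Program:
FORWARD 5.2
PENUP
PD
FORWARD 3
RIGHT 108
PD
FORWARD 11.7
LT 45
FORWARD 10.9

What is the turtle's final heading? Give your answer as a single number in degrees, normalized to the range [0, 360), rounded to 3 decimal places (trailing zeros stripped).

Answer: 72

Derivation:
Executing turtle program step by step:
Start: pos=(8,5), heading=135, pen down
FD 5.2: (8,5) -> (4.323,8.677) [heading=135, draw]
PU: pen up
PD: pen down
FD 3: (4.323,8.677) -> (2.202,10.798) [heading=135, draw]
RT 108: heading 135 -> 27
PD: pen down
FD 11.7: (2.202,10.798) -> (12.627,16.11) [heading=27, draw]
LT 45: heading 27 -> 72
FD 10.9: (12.627,16.11) -> (15.995,26.476) [heading=72, draw]
Final: pos=(15.995,26.476), heading=72, 4 segment(s) drawn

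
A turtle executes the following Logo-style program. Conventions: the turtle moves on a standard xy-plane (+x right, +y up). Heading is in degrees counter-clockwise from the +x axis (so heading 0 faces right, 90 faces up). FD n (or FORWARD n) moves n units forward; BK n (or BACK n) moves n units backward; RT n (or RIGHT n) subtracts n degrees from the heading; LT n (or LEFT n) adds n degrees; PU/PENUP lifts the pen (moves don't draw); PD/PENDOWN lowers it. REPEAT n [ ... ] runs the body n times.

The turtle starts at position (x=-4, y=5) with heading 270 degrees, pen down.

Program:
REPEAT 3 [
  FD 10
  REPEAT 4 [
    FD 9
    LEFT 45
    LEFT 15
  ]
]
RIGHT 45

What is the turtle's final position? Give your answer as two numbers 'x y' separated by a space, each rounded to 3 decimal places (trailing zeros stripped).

Executing turtle program step by step:
Start: pos=(-4,5), heading=270, pen down
REPEAT 3 [
  -- iteration 1/3 --
  FD 10: (-4,5) -> (-4,-5) [heading=270, draw]
  REPEAT 4 [
    -- iteration 1/4 --
    FD 9: (-4,-5) -> (-4,-14) [heading=270, draw]
    LT 45: heading 270 -> 315
    LT 15: heading 315 -> 330
    -- iteration 2/4 --
    FD 9: (-4,-14) -> (3.794,-18.5) [heading=330, draw]
    LT 45: heading 330 -> 15
    LT 15: heading 15 -> 30
    -- iteration 3/4 --
    FD 9: (3.794,-18.5) -> (11.588,-14) [heading=30, draw]
    LT 45: heading 30 -> 75
    LT 15: heading 75 -> 90
    -- iteration 4/4 --
    FD 9: (11.588,-14) -> (11.588,-5) [heading=90, draw]
    LT 45: heading 90 -> 135
    LT 15: heading 135 -> 150
  ]
  -- iteration 2/3 --
  FD 10: (11.588,-5) -> (2.928,0) [heading=150, draw]
  REPEAT 4 [
    -- iteration 1/4 --
    FD 9: (2.928,0) -> (-4.866,4.5) [heading=150, draw]
    LT 45: heading 150 -> 195
    LT 15: heading 195 -> 210
    -- iteration 2/4 --
    FD 9: (-4.866,4.5) -> (-12.66,0) [heading=210, draw]
    LT 45: heading 210 -> 255
    LT 15: heading 255 -> 270
    -- iteration 3/4 --
    FD 9: (-12.66,0) -> (-12.66,-9) [heading=270, draw]
    LT 45: heading 270 -> 315
    LT 15: heading 315 -> 330
    -- iteration 4/4 --
    FD 9: (-12.66,-9) -> (-4.866,-13.5) [heading=330, draw]
    LT 45: heading 330 -> 15
    LT 15: heading 15 -> 30
  ]
  -- iteration 3/3 --
  FD 10: (-4.866,-13.5) -> (3.794,-8.5) [heading=30, draw]
  REPEAT 4 [
    -- iteration 1/4 --
    FD 9: (3.794,-8.5) -> (11.588,-4) [heading=30, draw]
    LT 45: heading 30 -> 75
    LT 15: heading 75 -> 90
    -- iteration 2/4 --
    FD 9: (11.588,-4) -> (11.588,5) [heading=90, draw]
    LT 45: heading 90 -> 135
    LT 15: heading 135 -> 150
    -- iteration 3/4 --
    FD 9: (11.588,5) -> (3.794,9.5) [heading=150, draw]
    LT 45: heading 150 -> 195
    LT 15: heading 195 -> 210
    -- iteration 4/4 --
    FD 9: (3.794,9.5) -> (-4,5) [heading=210, draw]
    LT 45: heading 210 -> 255
    LT 15: heading 255 -> 270
  ]
]
RT 45: heading 270 -> 225
Final: pos=(-4,5), heading=225, 15 segment(s) drawn

Answer: -4 5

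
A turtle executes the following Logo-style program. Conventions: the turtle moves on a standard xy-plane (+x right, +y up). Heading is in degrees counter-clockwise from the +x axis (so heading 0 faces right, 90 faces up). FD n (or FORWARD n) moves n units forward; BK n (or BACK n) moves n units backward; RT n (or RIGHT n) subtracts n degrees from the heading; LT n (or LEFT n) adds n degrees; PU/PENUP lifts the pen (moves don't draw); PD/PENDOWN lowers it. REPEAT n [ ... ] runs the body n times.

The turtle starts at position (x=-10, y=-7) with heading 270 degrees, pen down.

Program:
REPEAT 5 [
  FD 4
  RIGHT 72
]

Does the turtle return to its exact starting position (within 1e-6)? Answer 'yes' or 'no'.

Answer: yes

Derivation:
Executing turtle program step by step:
Start: pos=(-10,-7), heading=270, pen down
REPEAT 5 [
  -- iteration 1/5 --
  FD 4: (-10,-7) -> (-10,-11) [heading=270, draw]
  RT 72: heading 270 -> 198
  -- iteration 2/5 --
  FD 4: (-10,-11) -> (-13.804,-12.236) [heading=198, draw]
  RT 72: heading 198 -> 126
  -- iteration 3/5 --
  FD 4: (-13.804,-12.236) -> (-16.155,-9) [heading=126, draw]
  RT 72: heading 126 -> 54
  -- iteration 4/5 --
  FD 4: (-16.155,-9) -> (-13.804,-5.764) [heading=54, draw]
  RT 72: heading 54 -> 342
  -- iteration 5/5 --
  FD 4: (-13.804,-5.764) -> (-10,-7) [heading=342, draw]
  RT 72: heading 342 -> 270
]
Final: pos=(-10,-7), heading=270, 5 segment(s) drawn

Start position: (-10, -7)
Final position: (-10, -7)
Distance = 0; < 1e-6 -> CLOSED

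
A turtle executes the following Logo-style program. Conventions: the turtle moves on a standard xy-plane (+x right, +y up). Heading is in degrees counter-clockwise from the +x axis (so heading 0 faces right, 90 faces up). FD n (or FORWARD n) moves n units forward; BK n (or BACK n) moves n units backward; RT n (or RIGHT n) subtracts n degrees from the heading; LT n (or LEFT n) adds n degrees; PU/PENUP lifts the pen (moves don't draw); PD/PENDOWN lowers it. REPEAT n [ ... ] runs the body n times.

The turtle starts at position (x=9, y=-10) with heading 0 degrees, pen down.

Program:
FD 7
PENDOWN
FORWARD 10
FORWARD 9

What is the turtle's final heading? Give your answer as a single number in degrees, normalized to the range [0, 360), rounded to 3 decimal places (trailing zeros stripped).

Answer: 0

Derivation:
Executing turtle program step by step:
Start: pos=(9,-10), heading=0, pen down
FD 7: (9,-10) -> (16,-10) [heading=0, draw]
PD: pen down
FD 10: (16,-10) -> (26,-10) [heading=0, draw]
FD 9: (26,-10) -> (35,-10) [heading=0, draw]
Final: pos=(35,-10), heading=0, 3 segment(s) drawn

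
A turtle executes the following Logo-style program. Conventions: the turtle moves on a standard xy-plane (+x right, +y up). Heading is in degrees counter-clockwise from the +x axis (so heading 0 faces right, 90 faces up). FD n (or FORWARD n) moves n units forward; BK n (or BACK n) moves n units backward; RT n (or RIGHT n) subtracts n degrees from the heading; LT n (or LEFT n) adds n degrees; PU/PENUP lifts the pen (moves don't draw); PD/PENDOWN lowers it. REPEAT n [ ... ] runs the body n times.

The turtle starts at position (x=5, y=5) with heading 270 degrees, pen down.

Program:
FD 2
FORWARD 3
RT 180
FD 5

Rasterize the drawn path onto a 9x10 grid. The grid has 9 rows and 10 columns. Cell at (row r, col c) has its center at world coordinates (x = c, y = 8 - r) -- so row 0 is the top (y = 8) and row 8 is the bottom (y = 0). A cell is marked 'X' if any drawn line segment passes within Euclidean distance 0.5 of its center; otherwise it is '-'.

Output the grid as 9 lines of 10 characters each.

Segment 0: (5,5) -> (5,3)
Segment 1: (5,3) -> (5,0)
Segment 2: (5,0) -> (5,5)

Answer: ----------
----------
----------
-----X----
-----X----
-----X----
-----X----
-----X----
-----X----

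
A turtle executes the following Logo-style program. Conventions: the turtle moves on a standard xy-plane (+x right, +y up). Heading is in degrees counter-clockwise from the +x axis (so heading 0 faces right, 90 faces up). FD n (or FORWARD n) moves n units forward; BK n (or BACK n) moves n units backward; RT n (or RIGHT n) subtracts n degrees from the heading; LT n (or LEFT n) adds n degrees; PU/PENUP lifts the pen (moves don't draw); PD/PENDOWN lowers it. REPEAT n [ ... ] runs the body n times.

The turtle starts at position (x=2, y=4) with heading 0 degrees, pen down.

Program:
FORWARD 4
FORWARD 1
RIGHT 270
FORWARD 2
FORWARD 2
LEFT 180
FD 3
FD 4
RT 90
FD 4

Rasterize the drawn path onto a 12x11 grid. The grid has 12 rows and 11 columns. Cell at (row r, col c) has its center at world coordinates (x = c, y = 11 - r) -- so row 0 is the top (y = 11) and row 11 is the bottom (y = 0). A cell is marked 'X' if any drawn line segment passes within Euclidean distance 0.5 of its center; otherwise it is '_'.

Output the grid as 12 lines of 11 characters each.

Answer: ___________
___________
___________
_______X___
_______X___
_______X___
_______X___
__XXXXXX___
_______X___
_______X___
___XXXXX___
___________

Derivation:
Segment 0: (2,4) -> (6,4)
Segment 1: (6,4) -> (7,4)
Segment 2: (7,4) -> (7,6)
Segment 3: (7,6) -> (7,8)
Segment 4: (7,8) -> (7,5)
Segment 5: (7,5) -> (7,1)
Segment 6: (7,1) -> (3,1)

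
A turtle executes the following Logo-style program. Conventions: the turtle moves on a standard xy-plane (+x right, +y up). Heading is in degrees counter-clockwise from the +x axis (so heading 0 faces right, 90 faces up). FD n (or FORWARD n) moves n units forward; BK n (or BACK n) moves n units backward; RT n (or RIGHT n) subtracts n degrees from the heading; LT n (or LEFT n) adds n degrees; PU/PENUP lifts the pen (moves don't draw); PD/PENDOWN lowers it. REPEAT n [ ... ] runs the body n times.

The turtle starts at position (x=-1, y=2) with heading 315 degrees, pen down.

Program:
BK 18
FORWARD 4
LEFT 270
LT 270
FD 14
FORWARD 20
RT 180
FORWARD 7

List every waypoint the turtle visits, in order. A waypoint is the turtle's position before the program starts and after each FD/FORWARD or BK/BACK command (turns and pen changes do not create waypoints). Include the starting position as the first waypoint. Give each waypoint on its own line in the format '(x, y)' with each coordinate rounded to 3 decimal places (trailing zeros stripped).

Answer: (-1, 2)
(-13.728, 14.728)
(-10.899, 11.899)
(-20.799, 21.799)
(-34.941, 35.941)
(-29.991, 30.991)

Derivation:
Executing turtle program step by step:
Start: pos=(-1,2), heading=315, pen down
BK 18: (-1,2) -> (-13.728,14.728) [heading=315, draw]
FD 4: (-13.728,14.728) -> (-10.899,11.899) [heading=315, draw]
LT 270: heading 315 -> 225
LT 270: heading 225 -> 135
FD 14: (-10.899,11.899) -> (-20.799,21.799) [heading=135, draw]
FD 20: (-20.799,21.799) -> (-34.941,35.941) [heading=135, draw]
RT 180: heading 135 -> 315
FD 7: (-34.941,35.941) -> (-29.991,30.991) [heading=315, draw]
Final: pos=(-29.991,30.991), heading=315, 5 segment(s) drawn
Waypoints (6 total):
(-1, 2)
(-13.728, 14.728)
(-10.899, 11.899)
(-20.799, 21.799)
(-34.941, 35.941)
(-29.991, 30.991)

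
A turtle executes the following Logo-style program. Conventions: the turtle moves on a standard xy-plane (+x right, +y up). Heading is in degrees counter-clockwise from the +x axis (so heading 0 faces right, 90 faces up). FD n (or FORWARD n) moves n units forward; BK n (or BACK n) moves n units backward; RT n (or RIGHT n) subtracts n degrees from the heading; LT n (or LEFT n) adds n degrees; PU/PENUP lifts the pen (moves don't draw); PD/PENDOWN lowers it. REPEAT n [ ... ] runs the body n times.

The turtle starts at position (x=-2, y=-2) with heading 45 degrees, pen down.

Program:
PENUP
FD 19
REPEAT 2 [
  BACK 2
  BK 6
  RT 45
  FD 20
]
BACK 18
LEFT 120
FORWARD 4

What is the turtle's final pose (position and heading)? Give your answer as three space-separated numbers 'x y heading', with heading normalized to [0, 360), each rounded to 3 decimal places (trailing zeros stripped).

Answer: 20.228 8.228 75

Derivation:
Executing turtle program step by step:
Start: pos=(-2,-2), heading=45, pen down
PU: pen up
FD 19: (-2,-2) -> (11.435,11.435) [heading=45, move]
REPEAT 2 [
  -- iteration 1/2 --
  BK 2: (11.435,11.435) -> (10.021,10.021) [heading=45, move]
  BK 6: (10.021,10.021) -> (5.778,5.778) [heading=45, move]
  RT 45: heading 45 -> 0
  FD 20: (5.778,5.778) -> (25.778,5.778) [heading=0, move]
  -- iteration 2/2 --
  BK 2: (25.778,5.778) -> (23.778,5.778) [heading=0, move]
  BK 6: (23.778,5.778) -> (17.778,5.778) [heading=0, move]
  RT 45: heading 0 -> 315
  FD 20: (17.778,5.778) -> (31.92,-8.364) [heading=315, move]
]
BK 18: (31.92,-8.364) -> (19.192,4.364) [heading=315, move]
LT 120: heading 315 -> 75
FD 4: (19.192,4.364) -> (20.228,8.228) [heading=75, move]
Final: pos=(20.228,8.228), heading=75, 0 segment(s) drawn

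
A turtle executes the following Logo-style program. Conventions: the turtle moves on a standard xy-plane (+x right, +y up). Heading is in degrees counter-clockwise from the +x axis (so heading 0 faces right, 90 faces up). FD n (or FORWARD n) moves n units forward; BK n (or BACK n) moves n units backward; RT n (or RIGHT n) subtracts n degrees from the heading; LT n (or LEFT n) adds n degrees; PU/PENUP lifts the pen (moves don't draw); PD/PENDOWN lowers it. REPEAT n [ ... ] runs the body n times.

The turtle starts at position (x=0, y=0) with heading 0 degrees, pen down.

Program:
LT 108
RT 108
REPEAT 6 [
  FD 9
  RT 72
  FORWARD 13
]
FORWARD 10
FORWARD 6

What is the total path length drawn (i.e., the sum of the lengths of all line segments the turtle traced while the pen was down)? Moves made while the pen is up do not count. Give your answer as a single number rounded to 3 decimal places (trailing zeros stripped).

Executing turtle program step by step:
Start: pos=(0,0), heading=0, pen down
LT 108: heading 0 -> 108
RT 108: heading 108 -> 0
REPEAT 6 [
  -- iteration 1/6 --
  FD 9: (0,0) -> (9,0) [heading=0, draw]
  RT 72: heading 0 -> 288
  FD 13: (9,0) -> (13.017,-12.364) [heading=288, draw]
  -- iteration 2/6 --
  FD 9: (13.017,-12.364) -> (15.798,-20.923) [heading=288, draw]
  RT 72: heading 288 -> 216
  FD 13: (15.798,-20.923) -> (5.281,-28.564) [heading=216, draw]
  -- iteration 3/6 --
  FD 9: (5.281,-28.564) -> (-2,-33.855) [heading=216, draw]
  RT 72: heading 216 -> 144
  FD 13: (-2,-33.855) -> (-12.517,-26.213) [heading=144, draw]
  -- iteration 4/6 --
  FD 9: (-12.517,-26.213) -> (-19.798,-20.923) [heading=144, draw]
  RT 72: heading 144 -> 72
  FD 13: (-19.798,-20.923) -> (-15.781,-8.56) [heading=72, draw]
  -- iteration 5/6 --
  FD 9: (-15.781,-8.56) -> (-13,0) [heading=72, draw]
  RT 72: heading 72 -> 0
  FD 13: (-13,0) -> (0,0) [heading=0, draw]
  -- iteration 6/6 --
  FD 9: (0,0) -> (9,0) [heading=0, draw]
  RT 72: heading 0 -> 288
  FD 13: (9,0) -> (13.017,-12.364) [heading=288, draw]
]
FD 10: (13.017,-12.364) -> (16.107,-21.874) [heading=288, draw]
FD 6: (16.107,-21.874) -> (17.961,-27.581) [heading=288, draw]
Final: pos=(17.961,-27.581), heading=288, 14 segment(s) drawn

Segment lengths:
  seg 1: (0,0) -> (9,0), length = 9
  seg 2: (9,0) -> (13.017,-12.364), length = 13
  seg 3: (13.017,-12.364) -> (15.798,-20.923), length = 9
  seg 4: (15.798,-20.923) -> (5.281,-28.564), length = 13
  seg 5: (5.281,-28.564) -> (-2,-33.855), length = 9
  seg 6: (-2,-33.855) -> (-12.517,-26.213), length = 13
  seg 7: (-12.517,-26.213) -> (-19.798,-20.923), length = 9
  seg 8: (-19.798,-20.923) -> (-15.781,-8.56), length = 13
  seg 9: (-15.781,-8.56) -> (-13,0), length = 9
  seg 10: (-13,0) -> (0,0), length = 13
  seg 11: (0,0) -> (9,0), length = 9
  seg 12: (9,0) -> (13.017,-12.364), length = 13
  seg 13: (13.017,-12.364) -> (16.107,-21.874), length = 10
  seg 14: (16.107,-21.874) -> (17.961,-27.581), length = 6
Total = 148

Answer: 148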